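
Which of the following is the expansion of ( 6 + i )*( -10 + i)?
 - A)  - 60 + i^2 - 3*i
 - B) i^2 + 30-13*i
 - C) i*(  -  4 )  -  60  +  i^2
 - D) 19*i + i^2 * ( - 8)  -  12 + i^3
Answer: C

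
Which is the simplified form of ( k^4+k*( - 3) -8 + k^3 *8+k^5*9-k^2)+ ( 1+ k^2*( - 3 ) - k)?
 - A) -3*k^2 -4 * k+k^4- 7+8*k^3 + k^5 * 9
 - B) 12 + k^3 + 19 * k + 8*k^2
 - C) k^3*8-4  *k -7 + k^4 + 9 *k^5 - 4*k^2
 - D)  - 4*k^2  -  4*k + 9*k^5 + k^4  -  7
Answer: C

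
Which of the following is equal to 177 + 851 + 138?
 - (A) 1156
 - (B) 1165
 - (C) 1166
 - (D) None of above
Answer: C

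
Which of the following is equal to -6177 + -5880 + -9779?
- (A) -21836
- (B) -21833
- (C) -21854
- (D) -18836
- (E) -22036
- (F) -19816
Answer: A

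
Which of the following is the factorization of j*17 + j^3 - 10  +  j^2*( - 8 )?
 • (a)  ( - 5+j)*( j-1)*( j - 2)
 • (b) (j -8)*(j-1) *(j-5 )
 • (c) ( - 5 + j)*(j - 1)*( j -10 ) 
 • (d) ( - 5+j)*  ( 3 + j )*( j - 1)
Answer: a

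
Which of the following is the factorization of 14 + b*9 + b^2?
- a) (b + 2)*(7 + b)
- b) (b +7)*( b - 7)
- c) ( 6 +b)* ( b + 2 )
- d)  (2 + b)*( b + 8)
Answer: a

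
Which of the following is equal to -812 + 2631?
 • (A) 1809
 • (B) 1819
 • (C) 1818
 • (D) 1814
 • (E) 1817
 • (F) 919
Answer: B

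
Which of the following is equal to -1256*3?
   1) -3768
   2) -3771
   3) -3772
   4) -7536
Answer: 1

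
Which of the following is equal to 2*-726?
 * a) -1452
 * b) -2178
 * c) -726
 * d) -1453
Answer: a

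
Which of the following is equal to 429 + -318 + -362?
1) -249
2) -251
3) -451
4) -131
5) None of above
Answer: 2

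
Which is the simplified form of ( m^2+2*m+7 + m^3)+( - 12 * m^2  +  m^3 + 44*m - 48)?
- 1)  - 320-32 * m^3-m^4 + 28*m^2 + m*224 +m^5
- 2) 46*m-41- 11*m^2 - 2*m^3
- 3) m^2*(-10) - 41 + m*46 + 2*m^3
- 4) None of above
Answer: 4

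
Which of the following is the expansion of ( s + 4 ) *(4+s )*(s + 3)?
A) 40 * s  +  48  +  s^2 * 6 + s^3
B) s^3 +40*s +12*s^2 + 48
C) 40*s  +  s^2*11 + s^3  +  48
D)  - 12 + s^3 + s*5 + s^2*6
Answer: C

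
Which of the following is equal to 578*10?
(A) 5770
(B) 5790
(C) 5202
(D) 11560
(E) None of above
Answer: E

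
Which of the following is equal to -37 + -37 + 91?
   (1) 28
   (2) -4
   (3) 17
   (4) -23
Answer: 3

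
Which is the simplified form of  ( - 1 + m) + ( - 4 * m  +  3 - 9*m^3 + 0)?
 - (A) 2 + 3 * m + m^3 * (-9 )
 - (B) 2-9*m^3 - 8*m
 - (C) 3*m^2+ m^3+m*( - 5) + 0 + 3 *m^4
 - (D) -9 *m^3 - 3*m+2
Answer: D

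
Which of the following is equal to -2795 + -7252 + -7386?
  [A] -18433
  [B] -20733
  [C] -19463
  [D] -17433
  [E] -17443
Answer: D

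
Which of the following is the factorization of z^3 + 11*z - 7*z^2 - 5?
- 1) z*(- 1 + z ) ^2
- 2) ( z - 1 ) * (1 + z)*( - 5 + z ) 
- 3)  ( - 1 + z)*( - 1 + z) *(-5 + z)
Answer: 3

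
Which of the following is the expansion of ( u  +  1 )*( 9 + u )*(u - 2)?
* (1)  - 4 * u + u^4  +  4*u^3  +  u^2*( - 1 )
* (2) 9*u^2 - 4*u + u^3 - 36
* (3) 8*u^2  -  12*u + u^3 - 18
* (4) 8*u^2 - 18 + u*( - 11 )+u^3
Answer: 4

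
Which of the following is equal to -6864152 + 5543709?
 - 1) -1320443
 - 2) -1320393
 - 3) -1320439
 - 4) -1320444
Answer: 1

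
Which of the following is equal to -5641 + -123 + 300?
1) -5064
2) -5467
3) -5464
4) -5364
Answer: 3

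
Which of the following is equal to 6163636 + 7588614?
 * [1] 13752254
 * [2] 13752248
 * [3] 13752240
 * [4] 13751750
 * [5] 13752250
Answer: 5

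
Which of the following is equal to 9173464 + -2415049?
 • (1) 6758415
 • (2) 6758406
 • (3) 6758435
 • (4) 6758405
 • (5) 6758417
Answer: 1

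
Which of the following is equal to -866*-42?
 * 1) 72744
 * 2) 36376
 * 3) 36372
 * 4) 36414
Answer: 3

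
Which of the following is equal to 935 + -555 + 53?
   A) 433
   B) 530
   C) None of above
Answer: A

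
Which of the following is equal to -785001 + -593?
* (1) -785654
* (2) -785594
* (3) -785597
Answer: 2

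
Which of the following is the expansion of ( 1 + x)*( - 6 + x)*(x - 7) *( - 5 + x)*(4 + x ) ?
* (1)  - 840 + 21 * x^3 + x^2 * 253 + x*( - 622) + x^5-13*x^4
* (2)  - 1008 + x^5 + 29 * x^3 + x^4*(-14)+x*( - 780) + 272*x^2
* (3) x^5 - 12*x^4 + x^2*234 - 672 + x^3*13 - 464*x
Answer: 1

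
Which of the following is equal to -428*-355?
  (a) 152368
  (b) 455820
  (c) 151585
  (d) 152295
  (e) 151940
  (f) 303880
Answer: e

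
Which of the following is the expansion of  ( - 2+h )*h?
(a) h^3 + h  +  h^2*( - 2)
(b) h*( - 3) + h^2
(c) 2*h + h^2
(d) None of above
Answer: d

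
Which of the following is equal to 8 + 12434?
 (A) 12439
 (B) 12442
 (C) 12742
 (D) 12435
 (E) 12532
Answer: B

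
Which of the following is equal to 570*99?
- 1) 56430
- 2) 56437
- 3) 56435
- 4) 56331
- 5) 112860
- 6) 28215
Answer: 1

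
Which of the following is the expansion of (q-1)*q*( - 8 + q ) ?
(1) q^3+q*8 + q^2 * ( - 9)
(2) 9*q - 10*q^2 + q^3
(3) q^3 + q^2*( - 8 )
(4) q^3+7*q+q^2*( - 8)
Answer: 1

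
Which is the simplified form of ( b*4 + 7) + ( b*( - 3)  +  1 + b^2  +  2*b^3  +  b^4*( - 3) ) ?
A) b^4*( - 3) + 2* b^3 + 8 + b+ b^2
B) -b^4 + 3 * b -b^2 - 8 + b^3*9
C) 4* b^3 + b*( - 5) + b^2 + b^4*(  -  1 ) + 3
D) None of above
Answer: A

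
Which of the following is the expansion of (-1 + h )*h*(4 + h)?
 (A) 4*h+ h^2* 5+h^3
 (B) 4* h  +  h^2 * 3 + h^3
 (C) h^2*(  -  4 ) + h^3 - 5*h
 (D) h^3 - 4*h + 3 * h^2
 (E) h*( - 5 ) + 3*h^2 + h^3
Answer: D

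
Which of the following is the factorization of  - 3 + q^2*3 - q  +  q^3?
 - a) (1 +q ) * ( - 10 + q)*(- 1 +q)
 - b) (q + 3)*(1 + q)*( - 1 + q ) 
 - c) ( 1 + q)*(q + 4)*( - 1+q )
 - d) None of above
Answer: b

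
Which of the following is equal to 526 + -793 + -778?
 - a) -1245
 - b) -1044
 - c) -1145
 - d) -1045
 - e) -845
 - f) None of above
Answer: d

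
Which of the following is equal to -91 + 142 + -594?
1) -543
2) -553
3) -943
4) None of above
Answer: 1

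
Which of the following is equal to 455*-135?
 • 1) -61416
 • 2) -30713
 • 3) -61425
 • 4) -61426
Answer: 3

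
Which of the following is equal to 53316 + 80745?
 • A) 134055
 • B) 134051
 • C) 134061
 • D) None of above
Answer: C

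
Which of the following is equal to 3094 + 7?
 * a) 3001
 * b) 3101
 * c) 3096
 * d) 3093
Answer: b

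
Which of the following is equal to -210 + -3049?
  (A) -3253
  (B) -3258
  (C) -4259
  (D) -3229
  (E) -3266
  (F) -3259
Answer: F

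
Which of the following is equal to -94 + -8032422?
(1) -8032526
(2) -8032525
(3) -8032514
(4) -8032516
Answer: 4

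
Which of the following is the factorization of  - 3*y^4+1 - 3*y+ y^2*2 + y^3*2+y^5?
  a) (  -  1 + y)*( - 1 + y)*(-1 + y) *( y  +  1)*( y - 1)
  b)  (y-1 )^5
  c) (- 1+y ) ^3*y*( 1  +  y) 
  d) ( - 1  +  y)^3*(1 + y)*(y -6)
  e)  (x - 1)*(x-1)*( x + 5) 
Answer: a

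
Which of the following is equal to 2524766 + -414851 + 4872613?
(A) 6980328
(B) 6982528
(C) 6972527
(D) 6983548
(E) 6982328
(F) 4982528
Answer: B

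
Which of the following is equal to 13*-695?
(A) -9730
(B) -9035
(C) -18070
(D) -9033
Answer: B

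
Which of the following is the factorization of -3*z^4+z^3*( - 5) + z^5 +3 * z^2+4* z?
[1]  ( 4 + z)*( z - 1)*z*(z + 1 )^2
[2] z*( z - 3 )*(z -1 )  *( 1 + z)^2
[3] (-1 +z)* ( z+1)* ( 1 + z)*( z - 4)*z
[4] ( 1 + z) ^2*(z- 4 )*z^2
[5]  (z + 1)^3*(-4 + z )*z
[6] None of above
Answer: 3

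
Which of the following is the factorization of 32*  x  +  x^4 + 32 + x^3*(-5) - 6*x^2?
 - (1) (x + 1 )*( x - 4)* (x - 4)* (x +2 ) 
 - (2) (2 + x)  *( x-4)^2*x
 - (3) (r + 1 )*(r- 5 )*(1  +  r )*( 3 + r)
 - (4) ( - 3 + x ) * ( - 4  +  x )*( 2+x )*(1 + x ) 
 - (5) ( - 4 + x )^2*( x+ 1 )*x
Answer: 1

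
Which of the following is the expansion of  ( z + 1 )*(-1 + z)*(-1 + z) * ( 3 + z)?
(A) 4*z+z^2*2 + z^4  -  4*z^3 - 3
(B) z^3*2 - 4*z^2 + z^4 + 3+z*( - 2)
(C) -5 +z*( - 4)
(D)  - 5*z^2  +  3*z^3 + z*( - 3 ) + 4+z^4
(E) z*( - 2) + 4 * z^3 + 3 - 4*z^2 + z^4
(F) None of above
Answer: B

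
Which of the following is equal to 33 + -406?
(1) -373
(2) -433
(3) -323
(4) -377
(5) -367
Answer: 1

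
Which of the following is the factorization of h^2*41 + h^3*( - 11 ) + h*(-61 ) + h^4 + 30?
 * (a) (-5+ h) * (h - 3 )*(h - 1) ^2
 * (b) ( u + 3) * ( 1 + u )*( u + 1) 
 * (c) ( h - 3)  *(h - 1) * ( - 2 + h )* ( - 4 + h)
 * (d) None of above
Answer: d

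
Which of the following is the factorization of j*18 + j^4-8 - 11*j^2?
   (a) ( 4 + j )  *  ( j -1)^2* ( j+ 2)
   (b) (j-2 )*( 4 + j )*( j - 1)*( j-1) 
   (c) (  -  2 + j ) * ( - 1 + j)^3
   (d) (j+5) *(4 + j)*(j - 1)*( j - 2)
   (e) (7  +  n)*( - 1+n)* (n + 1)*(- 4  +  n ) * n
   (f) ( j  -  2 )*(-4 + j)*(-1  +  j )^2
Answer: b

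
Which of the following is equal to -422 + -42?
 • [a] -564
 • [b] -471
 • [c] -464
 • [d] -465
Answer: c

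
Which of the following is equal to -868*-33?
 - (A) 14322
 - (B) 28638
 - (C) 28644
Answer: C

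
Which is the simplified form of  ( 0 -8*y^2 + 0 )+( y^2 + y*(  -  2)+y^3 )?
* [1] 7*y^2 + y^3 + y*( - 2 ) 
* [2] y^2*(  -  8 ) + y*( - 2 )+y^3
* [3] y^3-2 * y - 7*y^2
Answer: 3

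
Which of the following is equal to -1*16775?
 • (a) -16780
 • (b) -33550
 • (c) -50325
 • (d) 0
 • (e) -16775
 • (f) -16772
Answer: e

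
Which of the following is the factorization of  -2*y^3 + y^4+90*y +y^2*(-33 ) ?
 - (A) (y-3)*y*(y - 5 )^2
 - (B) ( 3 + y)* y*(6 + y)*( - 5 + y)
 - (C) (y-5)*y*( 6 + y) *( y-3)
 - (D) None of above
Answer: C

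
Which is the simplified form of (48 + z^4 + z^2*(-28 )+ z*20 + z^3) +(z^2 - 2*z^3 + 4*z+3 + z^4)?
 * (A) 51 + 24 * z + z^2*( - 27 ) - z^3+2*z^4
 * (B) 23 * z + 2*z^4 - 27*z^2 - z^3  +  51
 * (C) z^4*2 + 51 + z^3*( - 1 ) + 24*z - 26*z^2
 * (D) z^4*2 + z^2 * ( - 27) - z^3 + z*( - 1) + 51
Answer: A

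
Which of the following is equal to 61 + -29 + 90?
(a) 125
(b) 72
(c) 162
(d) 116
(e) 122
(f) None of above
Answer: e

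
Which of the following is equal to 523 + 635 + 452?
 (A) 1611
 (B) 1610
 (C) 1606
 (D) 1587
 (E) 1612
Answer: B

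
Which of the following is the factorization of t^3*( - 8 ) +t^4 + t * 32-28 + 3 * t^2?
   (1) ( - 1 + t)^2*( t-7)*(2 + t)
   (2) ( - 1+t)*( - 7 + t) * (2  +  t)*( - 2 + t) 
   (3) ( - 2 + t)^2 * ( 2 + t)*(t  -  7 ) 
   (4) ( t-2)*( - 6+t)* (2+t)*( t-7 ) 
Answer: 2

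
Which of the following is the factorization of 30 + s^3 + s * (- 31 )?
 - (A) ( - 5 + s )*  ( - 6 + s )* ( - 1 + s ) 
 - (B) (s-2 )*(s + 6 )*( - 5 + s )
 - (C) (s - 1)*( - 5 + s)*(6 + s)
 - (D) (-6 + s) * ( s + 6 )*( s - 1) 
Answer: C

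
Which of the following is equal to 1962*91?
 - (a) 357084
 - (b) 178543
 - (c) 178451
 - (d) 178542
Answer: d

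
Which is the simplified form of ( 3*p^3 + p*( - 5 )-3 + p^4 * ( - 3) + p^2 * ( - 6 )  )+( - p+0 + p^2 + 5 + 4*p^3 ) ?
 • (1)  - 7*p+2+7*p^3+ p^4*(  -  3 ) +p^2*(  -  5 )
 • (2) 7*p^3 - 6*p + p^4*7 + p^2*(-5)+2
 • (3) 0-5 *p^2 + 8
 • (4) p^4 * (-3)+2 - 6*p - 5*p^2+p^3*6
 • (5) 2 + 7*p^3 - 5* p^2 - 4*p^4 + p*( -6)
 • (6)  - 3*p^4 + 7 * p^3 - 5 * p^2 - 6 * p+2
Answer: 6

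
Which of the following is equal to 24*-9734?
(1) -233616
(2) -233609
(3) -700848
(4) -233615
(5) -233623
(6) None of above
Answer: 1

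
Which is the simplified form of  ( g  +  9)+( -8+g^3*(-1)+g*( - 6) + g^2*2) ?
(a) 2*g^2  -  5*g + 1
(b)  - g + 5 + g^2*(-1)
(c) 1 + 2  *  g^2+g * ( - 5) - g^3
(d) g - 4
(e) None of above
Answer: c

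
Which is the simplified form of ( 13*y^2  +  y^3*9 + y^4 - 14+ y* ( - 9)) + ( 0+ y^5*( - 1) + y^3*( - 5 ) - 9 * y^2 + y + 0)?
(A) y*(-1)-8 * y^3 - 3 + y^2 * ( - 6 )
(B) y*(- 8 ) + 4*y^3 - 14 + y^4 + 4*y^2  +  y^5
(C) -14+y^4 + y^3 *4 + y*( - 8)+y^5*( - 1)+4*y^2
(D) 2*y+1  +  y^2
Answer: C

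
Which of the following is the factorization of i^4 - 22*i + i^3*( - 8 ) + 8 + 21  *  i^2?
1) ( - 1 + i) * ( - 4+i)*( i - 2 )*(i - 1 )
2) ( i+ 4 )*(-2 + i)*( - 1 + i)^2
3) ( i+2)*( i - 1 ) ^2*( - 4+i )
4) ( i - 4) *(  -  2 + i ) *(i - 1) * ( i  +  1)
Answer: 1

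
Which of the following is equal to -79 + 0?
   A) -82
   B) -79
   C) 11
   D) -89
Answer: B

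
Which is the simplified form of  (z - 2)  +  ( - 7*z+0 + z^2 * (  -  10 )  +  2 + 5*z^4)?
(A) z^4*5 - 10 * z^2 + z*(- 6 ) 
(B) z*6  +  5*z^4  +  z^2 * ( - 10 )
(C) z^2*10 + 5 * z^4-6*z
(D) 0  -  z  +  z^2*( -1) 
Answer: A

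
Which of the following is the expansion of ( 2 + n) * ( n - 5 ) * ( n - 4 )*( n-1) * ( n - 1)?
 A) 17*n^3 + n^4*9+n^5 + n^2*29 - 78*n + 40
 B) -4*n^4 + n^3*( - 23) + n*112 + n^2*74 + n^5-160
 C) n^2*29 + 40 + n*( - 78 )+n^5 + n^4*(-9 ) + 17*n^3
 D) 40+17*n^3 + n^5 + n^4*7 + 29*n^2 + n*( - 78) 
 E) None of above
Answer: C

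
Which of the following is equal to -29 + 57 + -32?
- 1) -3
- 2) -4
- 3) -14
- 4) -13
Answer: 2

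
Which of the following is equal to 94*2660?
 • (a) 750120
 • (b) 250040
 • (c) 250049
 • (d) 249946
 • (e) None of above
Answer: b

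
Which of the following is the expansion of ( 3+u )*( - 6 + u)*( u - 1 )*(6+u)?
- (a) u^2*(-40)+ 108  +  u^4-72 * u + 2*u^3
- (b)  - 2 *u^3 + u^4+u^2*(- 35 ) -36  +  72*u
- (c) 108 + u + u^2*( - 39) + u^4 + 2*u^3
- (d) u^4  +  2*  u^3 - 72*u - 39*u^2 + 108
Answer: d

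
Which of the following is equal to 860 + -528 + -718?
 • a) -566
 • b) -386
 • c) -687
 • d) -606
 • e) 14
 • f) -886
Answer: b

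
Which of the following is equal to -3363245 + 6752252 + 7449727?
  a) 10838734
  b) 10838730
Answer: a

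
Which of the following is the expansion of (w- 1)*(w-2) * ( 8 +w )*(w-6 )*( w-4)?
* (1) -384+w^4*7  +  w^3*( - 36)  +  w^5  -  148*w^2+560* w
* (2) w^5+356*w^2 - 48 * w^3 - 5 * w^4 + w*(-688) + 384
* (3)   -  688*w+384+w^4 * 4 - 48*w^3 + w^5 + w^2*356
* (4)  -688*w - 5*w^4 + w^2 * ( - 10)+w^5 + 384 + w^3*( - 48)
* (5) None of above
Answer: 2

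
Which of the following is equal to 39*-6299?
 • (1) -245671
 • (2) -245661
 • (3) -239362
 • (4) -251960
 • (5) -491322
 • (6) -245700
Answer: 2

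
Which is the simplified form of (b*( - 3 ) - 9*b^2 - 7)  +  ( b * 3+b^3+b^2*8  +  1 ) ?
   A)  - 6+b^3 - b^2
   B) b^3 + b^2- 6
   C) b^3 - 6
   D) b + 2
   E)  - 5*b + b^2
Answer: A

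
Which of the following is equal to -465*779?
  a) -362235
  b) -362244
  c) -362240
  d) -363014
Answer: a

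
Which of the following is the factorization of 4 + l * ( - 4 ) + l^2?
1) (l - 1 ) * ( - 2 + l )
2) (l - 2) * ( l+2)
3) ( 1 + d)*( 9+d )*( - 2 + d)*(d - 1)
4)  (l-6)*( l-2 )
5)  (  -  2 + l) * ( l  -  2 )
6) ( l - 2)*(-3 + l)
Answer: 5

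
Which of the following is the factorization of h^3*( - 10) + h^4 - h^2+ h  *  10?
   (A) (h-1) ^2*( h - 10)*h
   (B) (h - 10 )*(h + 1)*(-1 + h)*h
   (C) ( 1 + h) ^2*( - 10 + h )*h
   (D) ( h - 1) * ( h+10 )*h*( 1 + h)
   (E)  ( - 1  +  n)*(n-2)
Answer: B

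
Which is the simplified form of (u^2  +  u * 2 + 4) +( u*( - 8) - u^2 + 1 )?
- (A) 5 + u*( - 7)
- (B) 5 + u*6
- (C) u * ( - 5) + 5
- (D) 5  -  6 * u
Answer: D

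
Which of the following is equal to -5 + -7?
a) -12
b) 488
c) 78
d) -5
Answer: a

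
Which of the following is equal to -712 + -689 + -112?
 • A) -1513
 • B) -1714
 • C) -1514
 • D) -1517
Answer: A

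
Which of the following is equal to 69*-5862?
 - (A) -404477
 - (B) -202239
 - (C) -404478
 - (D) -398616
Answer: C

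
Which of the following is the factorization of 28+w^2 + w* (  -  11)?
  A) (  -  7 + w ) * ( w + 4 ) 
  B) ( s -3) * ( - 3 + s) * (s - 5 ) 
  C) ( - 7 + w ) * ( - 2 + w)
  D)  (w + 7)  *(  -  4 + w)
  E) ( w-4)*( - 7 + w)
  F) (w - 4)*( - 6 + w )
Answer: E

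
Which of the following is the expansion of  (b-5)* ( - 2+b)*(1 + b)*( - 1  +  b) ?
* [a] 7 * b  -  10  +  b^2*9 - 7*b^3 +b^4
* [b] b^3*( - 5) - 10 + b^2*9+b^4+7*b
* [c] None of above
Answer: a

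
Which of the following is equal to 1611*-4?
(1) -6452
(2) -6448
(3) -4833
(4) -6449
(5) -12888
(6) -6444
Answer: 6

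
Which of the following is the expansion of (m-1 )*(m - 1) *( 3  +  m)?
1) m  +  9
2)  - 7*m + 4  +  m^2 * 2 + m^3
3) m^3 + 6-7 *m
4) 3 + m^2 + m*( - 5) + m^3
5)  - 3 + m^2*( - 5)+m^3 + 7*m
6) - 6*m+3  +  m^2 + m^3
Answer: 4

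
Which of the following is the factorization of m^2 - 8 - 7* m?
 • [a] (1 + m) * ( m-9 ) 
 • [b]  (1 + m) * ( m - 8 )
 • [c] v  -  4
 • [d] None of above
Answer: b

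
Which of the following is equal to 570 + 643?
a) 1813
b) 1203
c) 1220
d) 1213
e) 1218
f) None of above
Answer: d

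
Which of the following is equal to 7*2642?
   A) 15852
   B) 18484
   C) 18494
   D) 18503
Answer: C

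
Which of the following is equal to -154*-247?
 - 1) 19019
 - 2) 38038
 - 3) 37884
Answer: 2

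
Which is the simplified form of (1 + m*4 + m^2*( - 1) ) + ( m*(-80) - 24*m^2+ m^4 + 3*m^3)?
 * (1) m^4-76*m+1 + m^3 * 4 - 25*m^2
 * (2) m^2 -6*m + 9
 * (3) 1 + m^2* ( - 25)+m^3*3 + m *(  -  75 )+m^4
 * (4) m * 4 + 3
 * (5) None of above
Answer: 5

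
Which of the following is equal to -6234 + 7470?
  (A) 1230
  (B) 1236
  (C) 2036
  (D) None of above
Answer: B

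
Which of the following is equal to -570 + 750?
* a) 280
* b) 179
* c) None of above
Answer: c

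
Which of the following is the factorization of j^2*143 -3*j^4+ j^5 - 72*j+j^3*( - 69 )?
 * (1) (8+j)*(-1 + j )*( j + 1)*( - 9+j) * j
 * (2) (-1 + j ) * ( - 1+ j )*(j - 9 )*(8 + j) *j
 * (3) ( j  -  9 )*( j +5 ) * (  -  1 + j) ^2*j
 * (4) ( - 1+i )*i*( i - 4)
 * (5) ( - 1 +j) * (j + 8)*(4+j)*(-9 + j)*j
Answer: 2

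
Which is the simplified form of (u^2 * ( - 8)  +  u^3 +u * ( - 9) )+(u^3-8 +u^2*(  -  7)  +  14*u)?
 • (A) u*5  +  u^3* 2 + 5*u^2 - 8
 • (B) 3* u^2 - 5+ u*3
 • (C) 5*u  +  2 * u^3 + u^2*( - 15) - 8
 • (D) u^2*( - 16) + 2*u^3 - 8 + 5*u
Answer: C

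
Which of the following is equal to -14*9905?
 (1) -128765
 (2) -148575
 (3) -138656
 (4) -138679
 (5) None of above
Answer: 5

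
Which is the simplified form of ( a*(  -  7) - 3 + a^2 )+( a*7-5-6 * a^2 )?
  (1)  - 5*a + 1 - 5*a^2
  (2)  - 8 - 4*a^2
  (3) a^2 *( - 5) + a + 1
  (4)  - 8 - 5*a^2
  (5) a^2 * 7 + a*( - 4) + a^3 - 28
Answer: 4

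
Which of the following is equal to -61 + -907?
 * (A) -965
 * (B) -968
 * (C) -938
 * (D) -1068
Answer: B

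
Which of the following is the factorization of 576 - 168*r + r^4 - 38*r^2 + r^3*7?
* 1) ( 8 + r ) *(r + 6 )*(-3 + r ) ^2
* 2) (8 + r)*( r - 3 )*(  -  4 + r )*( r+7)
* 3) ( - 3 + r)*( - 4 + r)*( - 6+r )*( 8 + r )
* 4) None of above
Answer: 4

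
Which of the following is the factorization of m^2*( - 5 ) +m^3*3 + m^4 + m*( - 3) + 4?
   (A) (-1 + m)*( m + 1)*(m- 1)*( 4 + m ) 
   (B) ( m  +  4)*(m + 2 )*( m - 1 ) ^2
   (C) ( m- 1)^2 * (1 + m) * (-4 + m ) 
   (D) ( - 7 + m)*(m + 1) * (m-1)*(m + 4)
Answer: A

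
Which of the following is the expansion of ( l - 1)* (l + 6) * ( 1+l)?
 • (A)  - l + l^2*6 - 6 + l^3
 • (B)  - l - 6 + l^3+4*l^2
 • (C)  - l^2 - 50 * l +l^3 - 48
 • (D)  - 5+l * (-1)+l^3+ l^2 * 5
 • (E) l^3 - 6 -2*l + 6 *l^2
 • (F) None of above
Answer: A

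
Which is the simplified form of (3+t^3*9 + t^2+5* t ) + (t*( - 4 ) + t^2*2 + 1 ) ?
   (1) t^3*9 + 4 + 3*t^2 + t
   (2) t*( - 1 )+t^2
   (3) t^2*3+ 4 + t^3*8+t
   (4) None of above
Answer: 1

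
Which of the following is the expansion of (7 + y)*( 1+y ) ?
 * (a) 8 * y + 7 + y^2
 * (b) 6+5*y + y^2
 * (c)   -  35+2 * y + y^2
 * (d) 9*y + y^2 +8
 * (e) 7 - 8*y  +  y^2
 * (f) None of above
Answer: a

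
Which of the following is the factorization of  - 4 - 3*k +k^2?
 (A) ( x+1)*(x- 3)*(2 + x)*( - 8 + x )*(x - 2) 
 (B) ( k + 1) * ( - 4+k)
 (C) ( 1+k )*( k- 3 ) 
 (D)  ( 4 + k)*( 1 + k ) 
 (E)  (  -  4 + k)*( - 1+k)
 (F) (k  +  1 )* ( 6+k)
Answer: B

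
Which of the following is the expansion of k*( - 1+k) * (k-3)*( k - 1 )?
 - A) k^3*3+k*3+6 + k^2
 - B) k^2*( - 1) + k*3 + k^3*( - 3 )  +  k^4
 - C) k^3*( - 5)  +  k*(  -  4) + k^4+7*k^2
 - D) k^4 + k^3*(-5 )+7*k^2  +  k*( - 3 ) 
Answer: D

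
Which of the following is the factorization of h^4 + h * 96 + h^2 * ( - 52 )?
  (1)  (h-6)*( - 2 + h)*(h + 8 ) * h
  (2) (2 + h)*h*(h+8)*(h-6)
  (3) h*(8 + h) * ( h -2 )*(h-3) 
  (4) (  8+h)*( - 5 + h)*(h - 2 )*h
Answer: 1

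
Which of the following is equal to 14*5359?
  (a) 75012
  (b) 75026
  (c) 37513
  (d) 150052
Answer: b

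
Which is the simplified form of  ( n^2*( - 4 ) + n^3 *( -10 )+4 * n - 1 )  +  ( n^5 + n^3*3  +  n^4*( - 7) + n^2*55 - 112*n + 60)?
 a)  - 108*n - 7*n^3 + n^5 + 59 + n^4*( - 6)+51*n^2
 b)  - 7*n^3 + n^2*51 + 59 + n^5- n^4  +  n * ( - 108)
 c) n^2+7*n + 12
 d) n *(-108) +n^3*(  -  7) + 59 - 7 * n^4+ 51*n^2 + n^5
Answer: d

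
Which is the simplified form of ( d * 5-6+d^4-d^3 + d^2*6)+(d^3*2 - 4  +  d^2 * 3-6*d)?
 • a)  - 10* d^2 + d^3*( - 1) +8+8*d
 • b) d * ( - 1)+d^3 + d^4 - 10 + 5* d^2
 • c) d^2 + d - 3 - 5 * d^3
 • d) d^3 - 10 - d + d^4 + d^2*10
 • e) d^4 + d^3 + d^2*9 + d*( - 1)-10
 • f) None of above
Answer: e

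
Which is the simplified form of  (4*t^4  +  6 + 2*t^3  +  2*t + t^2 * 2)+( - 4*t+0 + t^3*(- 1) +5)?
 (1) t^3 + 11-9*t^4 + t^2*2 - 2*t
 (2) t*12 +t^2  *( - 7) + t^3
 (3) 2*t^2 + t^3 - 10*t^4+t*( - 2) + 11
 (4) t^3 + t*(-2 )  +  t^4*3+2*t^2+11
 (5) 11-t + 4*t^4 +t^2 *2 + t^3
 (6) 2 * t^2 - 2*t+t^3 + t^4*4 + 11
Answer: 6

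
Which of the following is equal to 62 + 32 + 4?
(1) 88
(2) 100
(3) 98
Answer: 3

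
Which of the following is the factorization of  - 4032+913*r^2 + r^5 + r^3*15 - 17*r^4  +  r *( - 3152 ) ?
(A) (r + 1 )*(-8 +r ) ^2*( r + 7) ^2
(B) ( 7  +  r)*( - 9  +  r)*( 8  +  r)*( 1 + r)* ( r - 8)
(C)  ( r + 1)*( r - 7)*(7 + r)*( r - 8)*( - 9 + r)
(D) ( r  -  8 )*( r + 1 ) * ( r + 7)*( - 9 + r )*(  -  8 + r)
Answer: D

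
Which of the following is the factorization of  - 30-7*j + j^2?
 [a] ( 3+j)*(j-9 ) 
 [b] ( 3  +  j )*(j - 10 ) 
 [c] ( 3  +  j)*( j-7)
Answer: b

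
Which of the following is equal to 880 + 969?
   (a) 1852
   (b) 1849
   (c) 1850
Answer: b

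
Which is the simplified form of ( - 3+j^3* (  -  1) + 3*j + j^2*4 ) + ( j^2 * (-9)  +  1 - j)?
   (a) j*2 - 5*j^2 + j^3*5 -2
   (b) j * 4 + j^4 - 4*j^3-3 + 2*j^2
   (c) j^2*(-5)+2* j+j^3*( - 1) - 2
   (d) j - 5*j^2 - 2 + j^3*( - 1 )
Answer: c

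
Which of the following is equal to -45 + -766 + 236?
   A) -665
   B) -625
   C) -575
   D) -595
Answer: C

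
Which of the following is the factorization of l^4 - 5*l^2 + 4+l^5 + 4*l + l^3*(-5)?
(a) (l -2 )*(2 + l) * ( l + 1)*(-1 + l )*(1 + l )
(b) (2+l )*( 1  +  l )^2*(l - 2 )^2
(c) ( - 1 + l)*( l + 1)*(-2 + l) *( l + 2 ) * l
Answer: a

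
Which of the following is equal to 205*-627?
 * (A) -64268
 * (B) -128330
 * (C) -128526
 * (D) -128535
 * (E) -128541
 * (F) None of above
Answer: D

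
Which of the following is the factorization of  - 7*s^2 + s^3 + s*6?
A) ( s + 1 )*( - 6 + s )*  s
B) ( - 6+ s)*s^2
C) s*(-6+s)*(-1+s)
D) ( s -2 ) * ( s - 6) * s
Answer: C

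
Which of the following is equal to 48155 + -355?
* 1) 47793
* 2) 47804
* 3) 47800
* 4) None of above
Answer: 3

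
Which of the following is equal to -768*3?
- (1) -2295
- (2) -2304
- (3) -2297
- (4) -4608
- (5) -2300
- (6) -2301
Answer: 2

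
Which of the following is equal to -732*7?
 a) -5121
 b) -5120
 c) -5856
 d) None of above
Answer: d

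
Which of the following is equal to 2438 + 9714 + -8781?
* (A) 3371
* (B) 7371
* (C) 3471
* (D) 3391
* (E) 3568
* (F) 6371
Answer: A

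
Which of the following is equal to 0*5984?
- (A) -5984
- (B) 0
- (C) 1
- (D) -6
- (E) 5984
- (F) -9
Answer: B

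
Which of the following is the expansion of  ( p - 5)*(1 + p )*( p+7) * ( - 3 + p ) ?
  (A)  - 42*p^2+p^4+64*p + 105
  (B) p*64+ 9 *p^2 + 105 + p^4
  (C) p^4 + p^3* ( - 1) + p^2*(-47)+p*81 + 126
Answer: A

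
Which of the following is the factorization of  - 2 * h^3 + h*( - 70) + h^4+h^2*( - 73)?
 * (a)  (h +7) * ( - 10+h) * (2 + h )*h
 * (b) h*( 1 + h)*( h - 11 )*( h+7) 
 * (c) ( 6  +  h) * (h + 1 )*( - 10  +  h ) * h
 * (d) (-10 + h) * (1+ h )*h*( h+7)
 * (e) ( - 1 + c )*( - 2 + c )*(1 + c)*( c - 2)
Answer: d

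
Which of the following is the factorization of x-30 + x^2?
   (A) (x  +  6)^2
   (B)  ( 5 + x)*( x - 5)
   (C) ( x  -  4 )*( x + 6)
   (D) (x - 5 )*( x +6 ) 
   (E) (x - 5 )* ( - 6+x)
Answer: D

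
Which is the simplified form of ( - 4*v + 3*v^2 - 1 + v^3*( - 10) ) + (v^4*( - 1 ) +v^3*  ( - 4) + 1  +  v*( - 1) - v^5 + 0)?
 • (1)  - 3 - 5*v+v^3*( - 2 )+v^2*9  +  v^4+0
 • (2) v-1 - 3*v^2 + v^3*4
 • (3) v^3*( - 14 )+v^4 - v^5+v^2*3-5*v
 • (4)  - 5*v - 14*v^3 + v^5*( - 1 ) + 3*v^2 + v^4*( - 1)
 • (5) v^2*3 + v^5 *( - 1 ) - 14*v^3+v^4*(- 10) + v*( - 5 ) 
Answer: 4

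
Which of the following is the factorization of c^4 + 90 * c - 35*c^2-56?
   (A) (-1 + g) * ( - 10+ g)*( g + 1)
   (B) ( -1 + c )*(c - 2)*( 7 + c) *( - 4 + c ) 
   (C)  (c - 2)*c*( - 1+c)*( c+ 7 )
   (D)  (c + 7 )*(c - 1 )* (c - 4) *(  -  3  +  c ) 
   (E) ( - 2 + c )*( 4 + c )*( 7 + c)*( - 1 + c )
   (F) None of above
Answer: B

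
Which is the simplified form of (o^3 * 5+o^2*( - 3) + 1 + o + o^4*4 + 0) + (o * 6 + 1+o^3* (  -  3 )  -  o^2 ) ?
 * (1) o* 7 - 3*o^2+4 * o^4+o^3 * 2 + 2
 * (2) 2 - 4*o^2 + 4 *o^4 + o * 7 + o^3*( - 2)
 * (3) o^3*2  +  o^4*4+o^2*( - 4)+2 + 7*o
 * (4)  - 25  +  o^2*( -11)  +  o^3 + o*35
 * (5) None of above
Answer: 3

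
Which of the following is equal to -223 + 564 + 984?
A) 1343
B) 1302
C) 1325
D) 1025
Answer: C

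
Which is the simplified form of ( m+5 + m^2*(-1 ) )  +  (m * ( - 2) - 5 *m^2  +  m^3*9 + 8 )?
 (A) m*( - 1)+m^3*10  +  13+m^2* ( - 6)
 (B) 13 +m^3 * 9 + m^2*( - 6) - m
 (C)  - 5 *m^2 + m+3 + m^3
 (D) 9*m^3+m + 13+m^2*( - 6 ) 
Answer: B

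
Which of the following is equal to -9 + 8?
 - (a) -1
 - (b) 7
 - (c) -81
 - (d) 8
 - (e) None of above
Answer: a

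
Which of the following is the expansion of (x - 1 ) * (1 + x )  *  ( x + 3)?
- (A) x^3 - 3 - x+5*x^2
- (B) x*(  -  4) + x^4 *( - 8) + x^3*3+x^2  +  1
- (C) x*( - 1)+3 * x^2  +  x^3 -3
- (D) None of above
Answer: C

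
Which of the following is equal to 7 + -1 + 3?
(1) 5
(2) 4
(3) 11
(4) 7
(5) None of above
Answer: 5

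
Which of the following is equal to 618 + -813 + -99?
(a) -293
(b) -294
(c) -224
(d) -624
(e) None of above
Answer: b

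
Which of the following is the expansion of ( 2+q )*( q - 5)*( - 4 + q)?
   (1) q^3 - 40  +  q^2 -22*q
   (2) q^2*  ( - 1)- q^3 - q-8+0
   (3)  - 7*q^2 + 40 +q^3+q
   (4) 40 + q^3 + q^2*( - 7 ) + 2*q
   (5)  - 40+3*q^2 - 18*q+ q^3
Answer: 4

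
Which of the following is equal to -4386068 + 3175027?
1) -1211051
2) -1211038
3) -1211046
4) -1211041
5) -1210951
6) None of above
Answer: 4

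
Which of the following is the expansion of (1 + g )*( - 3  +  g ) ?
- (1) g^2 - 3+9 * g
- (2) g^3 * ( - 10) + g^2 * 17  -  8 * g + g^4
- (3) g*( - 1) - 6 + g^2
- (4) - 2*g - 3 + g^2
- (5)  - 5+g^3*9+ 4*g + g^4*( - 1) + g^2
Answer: 4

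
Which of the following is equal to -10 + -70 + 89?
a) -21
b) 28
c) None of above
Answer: c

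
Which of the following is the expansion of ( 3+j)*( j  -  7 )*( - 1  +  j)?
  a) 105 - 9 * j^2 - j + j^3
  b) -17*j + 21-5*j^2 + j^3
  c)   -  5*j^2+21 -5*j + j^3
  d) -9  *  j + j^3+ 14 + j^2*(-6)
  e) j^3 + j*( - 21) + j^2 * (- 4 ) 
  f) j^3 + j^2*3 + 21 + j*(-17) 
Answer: b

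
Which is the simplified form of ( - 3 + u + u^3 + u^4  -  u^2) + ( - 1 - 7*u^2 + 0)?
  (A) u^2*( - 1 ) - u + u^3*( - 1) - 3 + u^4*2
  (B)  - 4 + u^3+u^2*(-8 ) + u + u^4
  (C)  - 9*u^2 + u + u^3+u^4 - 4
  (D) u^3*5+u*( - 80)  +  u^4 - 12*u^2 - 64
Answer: B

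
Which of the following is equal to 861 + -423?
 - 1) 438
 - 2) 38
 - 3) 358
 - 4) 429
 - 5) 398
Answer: 1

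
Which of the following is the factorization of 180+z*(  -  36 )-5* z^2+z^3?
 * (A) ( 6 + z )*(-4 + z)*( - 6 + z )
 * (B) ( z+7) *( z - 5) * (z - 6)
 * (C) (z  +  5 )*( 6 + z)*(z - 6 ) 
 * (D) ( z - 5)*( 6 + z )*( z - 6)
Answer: D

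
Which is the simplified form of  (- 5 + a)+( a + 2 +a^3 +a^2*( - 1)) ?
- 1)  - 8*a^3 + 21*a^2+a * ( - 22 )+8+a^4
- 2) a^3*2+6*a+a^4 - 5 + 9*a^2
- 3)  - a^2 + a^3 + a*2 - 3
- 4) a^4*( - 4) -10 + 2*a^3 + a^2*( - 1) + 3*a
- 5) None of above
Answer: 3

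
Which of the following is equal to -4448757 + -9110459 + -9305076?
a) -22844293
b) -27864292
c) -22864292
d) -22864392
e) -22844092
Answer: c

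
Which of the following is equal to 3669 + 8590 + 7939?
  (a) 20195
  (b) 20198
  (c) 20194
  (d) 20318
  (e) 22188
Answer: b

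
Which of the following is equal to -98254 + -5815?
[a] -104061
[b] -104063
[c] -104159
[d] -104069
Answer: d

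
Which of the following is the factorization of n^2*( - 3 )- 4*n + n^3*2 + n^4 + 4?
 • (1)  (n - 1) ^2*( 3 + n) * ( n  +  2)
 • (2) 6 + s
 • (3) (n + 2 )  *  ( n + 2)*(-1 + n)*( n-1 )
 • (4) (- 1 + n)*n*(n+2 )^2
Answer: 3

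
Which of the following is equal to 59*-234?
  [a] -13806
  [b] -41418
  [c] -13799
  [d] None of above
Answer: a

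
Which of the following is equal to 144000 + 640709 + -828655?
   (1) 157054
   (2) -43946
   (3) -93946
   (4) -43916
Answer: 2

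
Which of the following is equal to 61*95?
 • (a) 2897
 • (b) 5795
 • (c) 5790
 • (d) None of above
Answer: b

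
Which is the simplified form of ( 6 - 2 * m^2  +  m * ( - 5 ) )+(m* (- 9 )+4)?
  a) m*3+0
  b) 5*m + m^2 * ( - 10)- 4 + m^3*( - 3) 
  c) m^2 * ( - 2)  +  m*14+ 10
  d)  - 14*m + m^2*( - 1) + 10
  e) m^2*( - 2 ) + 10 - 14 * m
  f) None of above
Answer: e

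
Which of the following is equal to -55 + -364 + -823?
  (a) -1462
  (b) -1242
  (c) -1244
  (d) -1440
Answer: b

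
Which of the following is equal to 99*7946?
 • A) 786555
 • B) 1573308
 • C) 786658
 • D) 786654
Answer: D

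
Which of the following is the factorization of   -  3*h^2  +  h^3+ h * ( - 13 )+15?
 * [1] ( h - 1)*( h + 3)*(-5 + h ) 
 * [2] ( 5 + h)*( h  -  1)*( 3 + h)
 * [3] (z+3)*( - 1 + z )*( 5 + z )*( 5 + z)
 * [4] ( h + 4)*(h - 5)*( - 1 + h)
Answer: 1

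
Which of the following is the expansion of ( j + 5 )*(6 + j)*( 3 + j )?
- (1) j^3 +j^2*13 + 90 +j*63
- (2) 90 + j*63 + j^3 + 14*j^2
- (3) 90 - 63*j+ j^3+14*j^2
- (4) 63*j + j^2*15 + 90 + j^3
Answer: 2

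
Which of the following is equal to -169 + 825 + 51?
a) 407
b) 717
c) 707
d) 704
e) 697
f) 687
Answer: c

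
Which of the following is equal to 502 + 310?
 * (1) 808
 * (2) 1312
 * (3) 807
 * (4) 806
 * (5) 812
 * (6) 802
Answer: 5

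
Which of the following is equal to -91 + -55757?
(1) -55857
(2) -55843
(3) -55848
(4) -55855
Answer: 3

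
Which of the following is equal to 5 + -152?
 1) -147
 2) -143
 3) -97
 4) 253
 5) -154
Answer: 1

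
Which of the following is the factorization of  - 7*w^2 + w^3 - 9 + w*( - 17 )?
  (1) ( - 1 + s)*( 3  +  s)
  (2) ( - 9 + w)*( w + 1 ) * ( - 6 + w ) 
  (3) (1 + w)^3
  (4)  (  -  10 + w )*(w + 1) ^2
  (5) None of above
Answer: 5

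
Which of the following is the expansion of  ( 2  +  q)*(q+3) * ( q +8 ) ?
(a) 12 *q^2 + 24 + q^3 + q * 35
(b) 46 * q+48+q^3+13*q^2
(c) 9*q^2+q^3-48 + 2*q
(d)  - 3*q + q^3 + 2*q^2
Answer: b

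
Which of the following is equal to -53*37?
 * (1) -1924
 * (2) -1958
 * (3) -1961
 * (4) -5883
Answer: 3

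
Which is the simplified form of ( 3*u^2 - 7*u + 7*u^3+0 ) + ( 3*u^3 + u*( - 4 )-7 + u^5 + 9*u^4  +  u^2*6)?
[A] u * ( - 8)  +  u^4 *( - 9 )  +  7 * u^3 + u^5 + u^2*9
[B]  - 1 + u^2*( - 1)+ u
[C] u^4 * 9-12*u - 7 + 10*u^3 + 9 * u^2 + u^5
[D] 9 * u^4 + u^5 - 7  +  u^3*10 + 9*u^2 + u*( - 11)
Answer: D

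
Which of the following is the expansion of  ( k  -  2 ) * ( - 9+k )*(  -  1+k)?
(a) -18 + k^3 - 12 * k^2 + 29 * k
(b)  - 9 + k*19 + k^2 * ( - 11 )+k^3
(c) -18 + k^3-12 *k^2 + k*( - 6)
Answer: a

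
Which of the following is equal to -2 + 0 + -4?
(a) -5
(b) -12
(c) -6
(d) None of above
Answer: c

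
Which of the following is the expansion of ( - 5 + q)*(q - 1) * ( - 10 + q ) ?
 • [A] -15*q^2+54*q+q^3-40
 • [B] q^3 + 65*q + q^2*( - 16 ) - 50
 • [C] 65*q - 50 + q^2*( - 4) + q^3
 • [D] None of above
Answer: B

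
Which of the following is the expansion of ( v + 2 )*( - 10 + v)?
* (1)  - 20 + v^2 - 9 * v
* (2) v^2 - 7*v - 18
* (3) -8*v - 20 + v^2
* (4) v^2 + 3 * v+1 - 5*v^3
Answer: 3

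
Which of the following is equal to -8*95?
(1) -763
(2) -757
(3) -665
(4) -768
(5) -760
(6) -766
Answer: 5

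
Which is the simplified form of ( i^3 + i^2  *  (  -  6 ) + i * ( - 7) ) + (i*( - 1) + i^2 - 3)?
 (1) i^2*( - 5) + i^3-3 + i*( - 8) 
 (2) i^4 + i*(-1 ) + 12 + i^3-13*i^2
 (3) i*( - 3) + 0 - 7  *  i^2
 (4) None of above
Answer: 1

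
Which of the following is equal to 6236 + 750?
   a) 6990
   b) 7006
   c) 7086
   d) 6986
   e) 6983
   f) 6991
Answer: d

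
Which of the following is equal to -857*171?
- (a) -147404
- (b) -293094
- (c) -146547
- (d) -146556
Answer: c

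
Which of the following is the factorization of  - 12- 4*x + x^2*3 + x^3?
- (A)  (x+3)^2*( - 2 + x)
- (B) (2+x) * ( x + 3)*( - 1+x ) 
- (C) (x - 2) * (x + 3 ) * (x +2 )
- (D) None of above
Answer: C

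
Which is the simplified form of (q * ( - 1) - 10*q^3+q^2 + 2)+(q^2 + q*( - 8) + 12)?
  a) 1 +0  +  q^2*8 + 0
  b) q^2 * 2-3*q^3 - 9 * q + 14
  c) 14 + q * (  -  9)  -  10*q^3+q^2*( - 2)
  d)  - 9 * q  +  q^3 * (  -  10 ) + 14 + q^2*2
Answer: d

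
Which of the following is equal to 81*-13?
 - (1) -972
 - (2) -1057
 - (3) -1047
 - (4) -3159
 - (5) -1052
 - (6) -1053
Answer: 6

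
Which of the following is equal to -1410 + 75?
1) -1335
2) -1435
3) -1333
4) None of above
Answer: 1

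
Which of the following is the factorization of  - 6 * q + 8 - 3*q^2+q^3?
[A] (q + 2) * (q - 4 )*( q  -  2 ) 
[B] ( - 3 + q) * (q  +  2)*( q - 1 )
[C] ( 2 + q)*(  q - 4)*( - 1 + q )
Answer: C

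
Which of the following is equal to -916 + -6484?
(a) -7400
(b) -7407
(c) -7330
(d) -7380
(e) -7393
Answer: a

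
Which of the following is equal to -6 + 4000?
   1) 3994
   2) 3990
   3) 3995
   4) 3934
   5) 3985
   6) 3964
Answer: 1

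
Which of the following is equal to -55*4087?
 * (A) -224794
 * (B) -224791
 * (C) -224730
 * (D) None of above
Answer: D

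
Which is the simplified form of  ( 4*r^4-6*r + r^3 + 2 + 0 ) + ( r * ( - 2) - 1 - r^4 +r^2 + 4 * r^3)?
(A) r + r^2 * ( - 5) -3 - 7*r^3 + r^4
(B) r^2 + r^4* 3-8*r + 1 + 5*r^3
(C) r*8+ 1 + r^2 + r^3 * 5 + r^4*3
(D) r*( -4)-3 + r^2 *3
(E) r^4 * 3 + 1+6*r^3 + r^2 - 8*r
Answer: B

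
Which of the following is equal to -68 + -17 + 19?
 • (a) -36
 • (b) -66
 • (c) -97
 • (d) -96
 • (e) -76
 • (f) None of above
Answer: b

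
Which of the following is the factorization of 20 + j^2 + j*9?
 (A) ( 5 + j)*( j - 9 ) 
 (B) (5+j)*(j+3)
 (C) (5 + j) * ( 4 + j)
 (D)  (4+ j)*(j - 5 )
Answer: C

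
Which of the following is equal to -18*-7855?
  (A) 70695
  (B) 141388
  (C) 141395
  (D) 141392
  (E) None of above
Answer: E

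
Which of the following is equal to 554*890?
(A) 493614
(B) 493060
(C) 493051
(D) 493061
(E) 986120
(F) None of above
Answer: B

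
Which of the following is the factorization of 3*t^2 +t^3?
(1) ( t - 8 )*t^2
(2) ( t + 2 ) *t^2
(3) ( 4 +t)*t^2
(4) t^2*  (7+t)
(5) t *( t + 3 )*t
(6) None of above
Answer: 5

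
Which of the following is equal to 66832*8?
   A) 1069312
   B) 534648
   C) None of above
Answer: C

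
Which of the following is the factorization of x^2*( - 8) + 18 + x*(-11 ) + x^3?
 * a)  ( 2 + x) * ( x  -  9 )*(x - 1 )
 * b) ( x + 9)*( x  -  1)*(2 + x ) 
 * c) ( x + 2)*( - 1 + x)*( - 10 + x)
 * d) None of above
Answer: a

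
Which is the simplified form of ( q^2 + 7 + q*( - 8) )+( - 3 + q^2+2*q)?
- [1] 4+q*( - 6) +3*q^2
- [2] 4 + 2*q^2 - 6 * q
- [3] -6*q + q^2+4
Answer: 2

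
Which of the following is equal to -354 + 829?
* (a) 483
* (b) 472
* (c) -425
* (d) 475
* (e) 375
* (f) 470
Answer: d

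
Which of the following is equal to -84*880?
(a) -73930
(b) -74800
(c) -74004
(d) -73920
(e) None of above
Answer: d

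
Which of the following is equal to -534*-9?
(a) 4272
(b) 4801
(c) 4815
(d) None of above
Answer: d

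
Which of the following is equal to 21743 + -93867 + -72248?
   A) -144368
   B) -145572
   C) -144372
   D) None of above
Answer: C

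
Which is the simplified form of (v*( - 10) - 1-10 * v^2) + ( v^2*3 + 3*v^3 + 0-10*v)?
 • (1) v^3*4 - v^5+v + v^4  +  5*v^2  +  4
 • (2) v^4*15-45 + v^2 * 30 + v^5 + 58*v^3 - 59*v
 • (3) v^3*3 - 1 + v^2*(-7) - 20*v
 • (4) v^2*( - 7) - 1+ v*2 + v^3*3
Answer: 3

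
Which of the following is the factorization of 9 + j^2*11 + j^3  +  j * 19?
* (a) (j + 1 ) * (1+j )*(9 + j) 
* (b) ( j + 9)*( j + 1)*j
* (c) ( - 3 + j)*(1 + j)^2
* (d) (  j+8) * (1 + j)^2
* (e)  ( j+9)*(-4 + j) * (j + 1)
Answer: a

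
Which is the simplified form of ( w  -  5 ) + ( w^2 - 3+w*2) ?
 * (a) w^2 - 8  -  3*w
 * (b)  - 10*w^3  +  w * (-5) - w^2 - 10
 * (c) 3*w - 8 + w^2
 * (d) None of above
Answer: c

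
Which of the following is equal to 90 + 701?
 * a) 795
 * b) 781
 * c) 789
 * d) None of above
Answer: d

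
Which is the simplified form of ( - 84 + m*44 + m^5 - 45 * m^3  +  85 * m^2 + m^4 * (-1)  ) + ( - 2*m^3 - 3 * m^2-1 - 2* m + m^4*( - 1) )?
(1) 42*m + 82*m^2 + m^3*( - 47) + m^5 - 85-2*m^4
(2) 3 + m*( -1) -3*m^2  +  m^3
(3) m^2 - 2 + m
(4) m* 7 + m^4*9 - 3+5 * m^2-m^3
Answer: 1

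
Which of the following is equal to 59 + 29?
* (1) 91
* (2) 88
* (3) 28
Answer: 2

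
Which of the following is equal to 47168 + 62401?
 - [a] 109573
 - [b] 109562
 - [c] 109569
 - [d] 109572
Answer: c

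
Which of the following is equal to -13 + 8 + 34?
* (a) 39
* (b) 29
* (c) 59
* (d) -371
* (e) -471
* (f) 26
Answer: b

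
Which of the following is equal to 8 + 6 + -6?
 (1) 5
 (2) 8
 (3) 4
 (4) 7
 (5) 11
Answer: 2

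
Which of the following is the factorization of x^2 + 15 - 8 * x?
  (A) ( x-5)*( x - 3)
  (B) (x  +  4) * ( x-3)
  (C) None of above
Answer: A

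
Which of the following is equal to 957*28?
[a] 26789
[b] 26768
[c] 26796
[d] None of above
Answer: c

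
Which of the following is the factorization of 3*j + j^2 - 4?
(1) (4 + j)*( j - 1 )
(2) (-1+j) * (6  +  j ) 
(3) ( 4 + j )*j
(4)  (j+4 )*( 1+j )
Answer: 1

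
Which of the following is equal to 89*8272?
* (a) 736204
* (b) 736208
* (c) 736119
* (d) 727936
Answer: b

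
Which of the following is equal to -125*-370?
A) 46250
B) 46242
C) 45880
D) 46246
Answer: A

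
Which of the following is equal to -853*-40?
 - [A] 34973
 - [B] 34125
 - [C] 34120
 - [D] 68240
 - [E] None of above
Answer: C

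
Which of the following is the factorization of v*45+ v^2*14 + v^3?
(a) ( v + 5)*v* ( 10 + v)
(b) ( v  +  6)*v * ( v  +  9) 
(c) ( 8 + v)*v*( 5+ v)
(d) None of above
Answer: d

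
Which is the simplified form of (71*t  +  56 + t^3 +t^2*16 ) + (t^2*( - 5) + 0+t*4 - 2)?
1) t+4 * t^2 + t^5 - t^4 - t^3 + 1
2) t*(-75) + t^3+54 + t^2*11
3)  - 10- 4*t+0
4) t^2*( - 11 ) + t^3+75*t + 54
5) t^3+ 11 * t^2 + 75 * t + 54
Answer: 5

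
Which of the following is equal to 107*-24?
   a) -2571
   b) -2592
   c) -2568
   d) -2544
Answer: c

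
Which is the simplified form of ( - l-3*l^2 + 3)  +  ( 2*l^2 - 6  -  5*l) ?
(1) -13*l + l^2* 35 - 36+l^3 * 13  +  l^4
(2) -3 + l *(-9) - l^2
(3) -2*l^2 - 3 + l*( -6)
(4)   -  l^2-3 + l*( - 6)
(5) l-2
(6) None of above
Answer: 4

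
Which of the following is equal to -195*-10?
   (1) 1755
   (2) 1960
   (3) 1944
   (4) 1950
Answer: 4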